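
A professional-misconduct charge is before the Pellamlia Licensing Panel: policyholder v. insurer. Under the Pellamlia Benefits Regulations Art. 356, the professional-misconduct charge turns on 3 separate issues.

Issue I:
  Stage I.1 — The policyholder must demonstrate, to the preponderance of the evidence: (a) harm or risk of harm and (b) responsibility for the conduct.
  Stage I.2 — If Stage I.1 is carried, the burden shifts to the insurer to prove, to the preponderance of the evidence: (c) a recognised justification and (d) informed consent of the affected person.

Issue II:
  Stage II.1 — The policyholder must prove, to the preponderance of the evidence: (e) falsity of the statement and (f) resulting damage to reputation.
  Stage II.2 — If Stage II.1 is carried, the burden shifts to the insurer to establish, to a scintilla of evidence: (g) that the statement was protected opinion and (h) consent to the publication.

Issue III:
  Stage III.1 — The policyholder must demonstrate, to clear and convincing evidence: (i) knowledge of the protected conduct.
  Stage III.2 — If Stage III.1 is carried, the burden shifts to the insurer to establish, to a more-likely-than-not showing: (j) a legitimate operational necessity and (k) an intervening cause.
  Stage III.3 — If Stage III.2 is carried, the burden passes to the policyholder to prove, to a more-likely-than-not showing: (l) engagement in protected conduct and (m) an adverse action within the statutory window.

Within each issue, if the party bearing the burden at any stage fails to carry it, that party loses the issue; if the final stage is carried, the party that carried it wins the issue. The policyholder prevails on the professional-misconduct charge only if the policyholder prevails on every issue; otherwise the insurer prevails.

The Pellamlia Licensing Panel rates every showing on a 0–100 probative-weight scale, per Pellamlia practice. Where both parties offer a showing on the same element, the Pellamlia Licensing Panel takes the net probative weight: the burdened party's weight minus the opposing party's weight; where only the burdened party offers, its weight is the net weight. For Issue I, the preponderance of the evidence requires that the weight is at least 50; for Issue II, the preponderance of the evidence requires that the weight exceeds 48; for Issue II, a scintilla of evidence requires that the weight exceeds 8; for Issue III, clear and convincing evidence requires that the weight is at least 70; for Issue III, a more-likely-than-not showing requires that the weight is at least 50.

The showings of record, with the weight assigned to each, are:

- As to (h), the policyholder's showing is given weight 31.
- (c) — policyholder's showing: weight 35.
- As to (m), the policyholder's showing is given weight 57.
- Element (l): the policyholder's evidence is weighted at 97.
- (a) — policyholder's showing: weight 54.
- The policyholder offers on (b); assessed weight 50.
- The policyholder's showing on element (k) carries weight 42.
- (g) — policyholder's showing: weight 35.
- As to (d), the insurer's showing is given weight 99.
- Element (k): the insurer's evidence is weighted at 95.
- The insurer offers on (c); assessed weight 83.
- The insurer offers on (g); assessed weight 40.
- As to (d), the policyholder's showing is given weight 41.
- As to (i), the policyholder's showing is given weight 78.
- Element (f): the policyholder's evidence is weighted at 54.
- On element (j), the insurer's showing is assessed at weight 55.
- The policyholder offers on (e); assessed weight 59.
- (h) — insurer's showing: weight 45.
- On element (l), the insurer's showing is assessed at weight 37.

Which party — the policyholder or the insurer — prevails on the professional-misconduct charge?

— Issue I —
Stage I.1 — burden on policyholder; standard: the preponderance of the evidence (weight is at least 50).
    (a): 54 ≥ 50 [met]
    (b): 50 ≥ 50 [met]
  Stage I.1 is satisfied; the onus moves to the insurer.
Stage I.2 — burden on insurer; standard: the preponderance of the evidence (weight is at least 50).
    (c): 83 − 35 = 48 < 50 [not met]
    (d): 99 − 41 = 58 ≥ 50 [met]
  Not every element is met, so the insurer fails to carry Stage I.2.
The policyholder prevails on this issue.
— Issue II —
At Stage II.1 the policyholder must meet the preponderance of the evidence (weight exceeds 48): on (e) the weight is 59, > 48, so (e) meets the standard; on (f) the weight is 54, > 48, so (f) meets the standard.
  Stage II.1 is satisfied; the onus moves to the insurer.
At Stage II.2 the insurer must meet a scintilla of evidence (weight exceeds 8): on (g) the weight is 40 less the opposing 35 gives net 5, ≤ 8, so (g) does not meet the standard; on (h) the weight is 45 less the opposing 31 gives net 14, > 8, so (h) meets the standard.
  The insurer does not carry Stage II.2.
The analysis ends at Stage II.2; the policyholder prevails on this issue.
— Issue III —
Stage III.1 (policyholder, clear and convincing evidence, weight is at least 70): (i) 78 ≥ 70 — meets.
  Stage III.1 is satisfied; the onus moves to the insurer.
Stage III.2 (insurer, a more-likely-than-not showing, weight is at least 50): (j) 55 ≥ 50 — meets; (k) net 95−42=53 ≥ 50 — meets.
  Stage III.2 is satisfied; the onus moves to the policyholder.
Stage III.3 (policyholder, a more-likely-than-not showing, weight is at least 50): (l) net 97−37=60 ≥ 50 — meets; (m) 57 ≥ 50 — meets.
  The policyholder carries the last stage.
All stages carried — the policyholder prevails on this issue.
Per-issue: Issue I → policyholder; Issue II → policyholder; Issue III → policyholder. The policyholder must prevail on every issue; overall, the policyholder prevails.

policyholder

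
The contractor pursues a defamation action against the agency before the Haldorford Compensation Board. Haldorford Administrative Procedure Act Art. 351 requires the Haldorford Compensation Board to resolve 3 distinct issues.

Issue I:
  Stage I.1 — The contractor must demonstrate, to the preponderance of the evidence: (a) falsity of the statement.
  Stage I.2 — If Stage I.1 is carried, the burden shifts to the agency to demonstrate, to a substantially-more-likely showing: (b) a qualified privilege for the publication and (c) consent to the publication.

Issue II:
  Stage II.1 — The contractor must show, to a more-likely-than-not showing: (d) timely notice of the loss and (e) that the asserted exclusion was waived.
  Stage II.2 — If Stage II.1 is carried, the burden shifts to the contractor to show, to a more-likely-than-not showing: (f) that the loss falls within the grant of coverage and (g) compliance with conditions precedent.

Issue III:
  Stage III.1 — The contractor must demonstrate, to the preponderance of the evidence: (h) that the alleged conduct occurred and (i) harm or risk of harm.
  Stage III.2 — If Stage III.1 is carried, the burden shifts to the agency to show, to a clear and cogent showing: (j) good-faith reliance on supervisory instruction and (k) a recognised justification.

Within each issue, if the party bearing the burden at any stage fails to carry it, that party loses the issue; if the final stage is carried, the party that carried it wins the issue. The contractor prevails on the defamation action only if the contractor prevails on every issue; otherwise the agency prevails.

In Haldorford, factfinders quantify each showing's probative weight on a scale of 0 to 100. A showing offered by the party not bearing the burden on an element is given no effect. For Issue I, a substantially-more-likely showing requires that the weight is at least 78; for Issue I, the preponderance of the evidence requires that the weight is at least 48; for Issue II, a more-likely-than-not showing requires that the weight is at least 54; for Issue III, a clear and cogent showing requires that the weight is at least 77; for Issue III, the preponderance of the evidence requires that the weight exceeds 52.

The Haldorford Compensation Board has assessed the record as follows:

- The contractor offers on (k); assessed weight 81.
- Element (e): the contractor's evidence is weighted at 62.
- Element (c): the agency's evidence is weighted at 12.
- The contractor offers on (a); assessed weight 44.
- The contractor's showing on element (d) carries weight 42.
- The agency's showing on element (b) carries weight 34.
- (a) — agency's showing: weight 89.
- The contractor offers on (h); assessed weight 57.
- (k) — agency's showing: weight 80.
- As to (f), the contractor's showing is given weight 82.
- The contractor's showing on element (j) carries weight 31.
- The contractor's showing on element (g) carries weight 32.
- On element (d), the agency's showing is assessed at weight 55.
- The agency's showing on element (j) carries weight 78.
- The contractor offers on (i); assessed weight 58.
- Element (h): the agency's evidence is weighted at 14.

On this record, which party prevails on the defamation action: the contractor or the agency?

— Issue I —
At Stage I.1 the contractor must meet the preponderance of the evidence (weight is at least 48): on (a) the weight is 44 (the agency's 89 is given no effect), < 48, so (a) does not meet the standard.
  Not every element is met, so the contractor fails to carry Stage I.1.
So the agency prevails on this issue.
— Issue II —
At Stage II.1 the contractor must meet a more-likely-than-not showing (weight is at least 54): on (d) the weight is 42 (the agency's 55 is given no effect), which does not reach 54, so (d) does not meet the standard; on (e) the weight is 62, which does reach 54, so (e) meets the standard.
  Not every element is met, so the contractor fails to carry Stage II.1.
The analysis ends at Stage II.1; the agency prevails on this issue.
— Issue III —
Stage III.1 (contractor, the preponderance of the evidence, weight exceeds 52): (h) 57 (agency's 14 disregarded) > 52 — meets; (i) 58 > 52 — meets.
  All elements met. The burden passes to the agency.
Stage III.2 (agency, a clear and cogent showing, weight is at least 77): (j) 78 (contractor's 31 disregarded) ≥ 77 — meets; (k) 80 (contractor's 81 disregarded) ≥ 77 — meets.
  All elements met at the final stage.
All stages carried — the agency prevails on this issue.
Per-issue: Issue I → agency; Issue II → agency; Issue III → agency. The contractor must prevail on every issue; overall, the agency prevails.

agency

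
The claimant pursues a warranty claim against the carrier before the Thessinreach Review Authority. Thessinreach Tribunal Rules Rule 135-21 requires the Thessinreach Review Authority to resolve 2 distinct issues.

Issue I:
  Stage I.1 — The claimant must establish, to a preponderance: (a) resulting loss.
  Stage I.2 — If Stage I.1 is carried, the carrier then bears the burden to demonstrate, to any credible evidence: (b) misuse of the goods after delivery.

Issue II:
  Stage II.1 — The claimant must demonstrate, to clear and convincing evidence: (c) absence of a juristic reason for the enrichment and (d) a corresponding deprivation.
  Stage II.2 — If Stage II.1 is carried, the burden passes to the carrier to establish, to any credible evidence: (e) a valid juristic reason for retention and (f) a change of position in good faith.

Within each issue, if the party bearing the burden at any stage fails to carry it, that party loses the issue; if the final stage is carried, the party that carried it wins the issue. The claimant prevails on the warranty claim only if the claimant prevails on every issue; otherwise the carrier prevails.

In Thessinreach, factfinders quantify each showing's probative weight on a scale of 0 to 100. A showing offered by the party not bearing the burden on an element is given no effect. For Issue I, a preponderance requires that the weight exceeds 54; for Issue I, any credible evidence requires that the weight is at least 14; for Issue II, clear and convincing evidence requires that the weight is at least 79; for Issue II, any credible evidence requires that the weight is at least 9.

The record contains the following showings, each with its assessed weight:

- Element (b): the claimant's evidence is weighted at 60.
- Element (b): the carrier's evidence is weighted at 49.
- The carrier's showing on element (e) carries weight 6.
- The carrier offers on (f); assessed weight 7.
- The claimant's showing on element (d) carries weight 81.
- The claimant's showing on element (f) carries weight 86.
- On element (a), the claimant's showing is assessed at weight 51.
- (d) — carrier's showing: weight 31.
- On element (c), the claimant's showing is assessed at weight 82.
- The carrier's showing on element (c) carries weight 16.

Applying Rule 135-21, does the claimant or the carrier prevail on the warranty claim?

carrier

— Issue I —
At Stage I.1 the claimant must meet a preponderance (weight exceeds 54): on (a) the weight is 51, ≤ 54, so (a) does not meet the standard.
  Stage I.1 not carried; the claimant fails its burden.
The analysis ends at Stage I.1; the carrier prevails on this issue.
— Issue II —
Stage II.1 — burden on claimant; standard: clear and convincing evidence (weight is at least 79).
    (c): 82 (carrier's 16 disregarded) ≥ 79 [met]
    (d): 81 (carrier's 31 disregarded) ≥ 79 [met]
  Stage II.1 carried; the burden shifts to the carrier.
Stage II.2 — burden on carrier; standard: any credible evidence (weight is at least 9).
    (e): 6 < 9 [not met]
    (f): 7 (claimant's 86 disregarded) < 9 [not met]
  Stage II.2 not carried; the carrier fails its burden.
The claimant prevails on this issue.
Per-issue: Issue I → carrier; Issue II → claimant. The claimant must prevail on every issue; overall, the carrier prevails.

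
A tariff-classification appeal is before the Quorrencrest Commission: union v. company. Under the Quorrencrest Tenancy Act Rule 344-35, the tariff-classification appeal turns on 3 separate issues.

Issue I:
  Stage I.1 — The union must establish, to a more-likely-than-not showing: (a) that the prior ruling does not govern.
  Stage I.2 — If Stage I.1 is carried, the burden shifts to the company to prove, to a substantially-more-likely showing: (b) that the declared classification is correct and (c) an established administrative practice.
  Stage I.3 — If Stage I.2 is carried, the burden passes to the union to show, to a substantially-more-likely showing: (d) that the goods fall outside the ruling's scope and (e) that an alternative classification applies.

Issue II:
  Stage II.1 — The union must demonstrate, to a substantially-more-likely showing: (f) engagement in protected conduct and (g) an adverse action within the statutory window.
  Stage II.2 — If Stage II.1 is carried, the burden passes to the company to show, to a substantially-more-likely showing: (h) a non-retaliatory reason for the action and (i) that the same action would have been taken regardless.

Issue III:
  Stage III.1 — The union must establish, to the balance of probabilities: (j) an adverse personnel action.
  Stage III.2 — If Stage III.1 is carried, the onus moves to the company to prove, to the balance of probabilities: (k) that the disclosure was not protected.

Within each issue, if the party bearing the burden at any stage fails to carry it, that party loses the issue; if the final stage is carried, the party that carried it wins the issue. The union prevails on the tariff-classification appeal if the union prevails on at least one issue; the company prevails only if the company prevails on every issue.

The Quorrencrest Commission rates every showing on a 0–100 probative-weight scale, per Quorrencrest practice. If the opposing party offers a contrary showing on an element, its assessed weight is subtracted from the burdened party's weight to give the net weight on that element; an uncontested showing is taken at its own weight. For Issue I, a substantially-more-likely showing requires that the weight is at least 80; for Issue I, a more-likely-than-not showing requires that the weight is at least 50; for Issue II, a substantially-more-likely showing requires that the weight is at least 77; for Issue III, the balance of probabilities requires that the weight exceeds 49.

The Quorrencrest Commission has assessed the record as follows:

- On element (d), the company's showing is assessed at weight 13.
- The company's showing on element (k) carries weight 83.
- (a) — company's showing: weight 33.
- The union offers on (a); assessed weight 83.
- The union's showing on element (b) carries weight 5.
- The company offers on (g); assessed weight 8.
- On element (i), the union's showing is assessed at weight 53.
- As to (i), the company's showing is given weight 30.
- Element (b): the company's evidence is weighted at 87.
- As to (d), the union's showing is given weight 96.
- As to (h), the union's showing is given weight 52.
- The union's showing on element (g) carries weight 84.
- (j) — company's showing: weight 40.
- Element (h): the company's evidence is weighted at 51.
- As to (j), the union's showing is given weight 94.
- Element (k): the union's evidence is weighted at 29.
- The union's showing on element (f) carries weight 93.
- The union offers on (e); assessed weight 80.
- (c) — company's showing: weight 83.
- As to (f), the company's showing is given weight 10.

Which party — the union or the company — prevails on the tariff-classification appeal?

— Issue I —
Stage I.1 (union, a more-likely-than-not showing, weight is at least 50): (a) net 83−33=50 ≥ 50 — meets.
  The union carries Stage I.1; the company now bears the burden.
Stage I.2 (company, a substantially-more-likely showing, weight is at least 80): (b) net 87−5=82 ≥ 80 — meets; (c) 83 ≥ 80 — meets.
  All elements met. The burden passes to the union.
Stage I.3 (union, a substantially-more-likely showing, weight is at least 80): (d) net 96−13=83 ≥ 80 — meets; (e) 80 ≥ 80 — meets.
  All elements met at the final stage.
All stages carried — the union prevails on this issue.
— Issue II —
Stage II.1 — burden on union; standard: a substantially-more-likely showing (weight is at least 77).
    (f): 93 − 10 = 83 ≥ 77 [met]
    (g): 84 − 8 = 76 < 77 [not met]
  The union does not carry Stage II.1.
So the company prevails on this issue.
— Issue III —
Stage III.1 (union, the balance of probabilities, weight exceeds 49): (j) net 94−40=54 > 49 — meets.
  The union carries Stage III.1; the company now bears the burden.
Stage III.2 (company, the balance of probabilities, weight exceeds 49): (k) net 83−29=54 > 49 — meets.
  Stage III.2 carried; the final stage is satisfied.
With every stage satisfied, the company prevails on this issue.
Per-issue: Issue I → union; Issue II → company; Issue III → company. The union must prevail on at least one issue; overall, the union prevails.

union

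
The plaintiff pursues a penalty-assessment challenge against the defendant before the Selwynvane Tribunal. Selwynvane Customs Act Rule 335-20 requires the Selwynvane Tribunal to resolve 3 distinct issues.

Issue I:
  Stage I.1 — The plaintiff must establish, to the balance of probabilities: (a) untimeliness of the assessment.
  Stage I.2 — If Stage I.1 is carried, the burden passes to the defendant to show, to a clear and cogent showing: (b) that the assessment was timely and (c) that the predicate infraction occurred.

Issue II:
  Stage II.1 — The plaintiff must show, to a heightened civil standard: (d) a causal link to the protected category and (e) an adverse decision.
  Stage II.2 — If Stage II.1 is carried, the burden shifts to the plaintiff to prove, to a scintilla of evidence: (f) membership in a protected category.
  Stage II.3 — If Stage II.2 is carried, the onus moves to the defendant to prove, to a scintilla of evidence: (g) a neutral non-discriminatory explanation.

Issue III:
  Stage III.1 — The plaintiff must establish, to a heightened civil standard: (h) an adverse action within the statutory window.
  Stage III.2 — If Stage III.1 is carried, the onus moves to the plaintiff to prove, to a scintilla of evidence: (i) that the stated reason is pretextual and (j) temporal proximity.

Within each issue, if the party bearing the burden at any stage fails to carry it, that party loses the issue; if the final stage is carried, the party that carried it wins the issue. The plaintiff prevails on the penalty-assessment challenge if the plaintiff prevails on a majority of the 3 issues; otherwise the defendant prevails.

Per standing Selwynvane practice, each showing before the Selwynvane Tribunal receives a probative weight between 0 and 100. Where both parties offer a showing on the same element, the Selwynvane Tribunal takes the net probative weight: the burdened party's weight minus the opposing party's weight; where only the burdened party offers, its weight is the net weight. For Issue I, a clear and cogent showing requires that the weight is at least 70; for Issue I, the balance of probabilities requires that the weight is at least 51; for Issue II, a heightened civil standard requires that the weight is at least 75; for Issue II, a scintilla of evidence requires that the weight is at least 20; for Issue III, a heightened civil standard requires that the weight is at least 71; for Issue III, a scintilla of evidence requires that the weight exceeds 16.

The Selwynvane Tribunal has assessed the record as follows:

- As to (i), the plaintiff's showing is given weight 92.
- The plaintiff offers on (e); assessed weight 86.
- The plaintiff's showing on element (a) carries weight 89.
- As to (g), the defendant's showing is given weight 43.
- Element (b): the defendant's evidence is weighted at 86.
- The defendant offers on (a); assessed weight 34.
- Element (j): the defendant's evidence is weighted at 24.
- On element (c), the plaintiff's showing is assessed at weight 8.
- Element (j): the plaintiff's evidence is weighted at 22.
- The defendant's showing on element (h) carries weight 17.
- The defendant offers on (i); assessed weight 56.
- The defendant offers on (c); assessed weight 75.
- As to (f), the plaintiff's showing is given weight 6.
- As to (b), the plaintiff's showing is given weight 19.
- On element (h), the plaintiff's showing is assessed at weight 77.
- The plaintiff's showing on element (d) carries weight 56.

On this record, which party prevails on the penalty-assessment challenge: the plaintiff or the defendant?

defendant

— Issue I —
Stage I.1 — burden on plaintiff; standard: the balance of probabilities (weight is at least 51).
    (a): 89 − 34 = 55 ≥ 51 [met]
  Stage I.1 is satisfied; the onus moves to the defendant.
Stage I.2 — burden on defendant; standard: a clear and cogent showing (weight is at least 70).
    (b): 86 − 19 = 67 < 70 [not met]
    (c): 75 − 8 = 67 < 70 [not met]
  Stage I.2 not carried; the defendant fails its burden.
The analysis ends at Stage I.2; the plaintiff prevails on this issue.
— Issue II —
At Stage II.1 the plaintiff must meet a heightened civil standard (weight is at least 75): on (d) the weight is 56, < 75, so (d) does not meet the standard; on (e) the weight is 86, ≥ 75, so (e) meets the standard.
  Stage II.1 not carried; the plaintiff fails its burden.
So the defendant prevails on this issue.
— Issue III —
Stage III.1 (plaintiff, a heightened civil standard, weight is at least 71): (h) net 77−17=60 < 71 — fails.
  Stage III.1 not carried; the plaintiff fails its burden.
So the defendant prevails on this issue.
Per-issue: Issue I → plaintiff; Issue II → defendant; Issue III → defendant. The plaintiff must prevail on a majority of issues; overall, the defendant prevails.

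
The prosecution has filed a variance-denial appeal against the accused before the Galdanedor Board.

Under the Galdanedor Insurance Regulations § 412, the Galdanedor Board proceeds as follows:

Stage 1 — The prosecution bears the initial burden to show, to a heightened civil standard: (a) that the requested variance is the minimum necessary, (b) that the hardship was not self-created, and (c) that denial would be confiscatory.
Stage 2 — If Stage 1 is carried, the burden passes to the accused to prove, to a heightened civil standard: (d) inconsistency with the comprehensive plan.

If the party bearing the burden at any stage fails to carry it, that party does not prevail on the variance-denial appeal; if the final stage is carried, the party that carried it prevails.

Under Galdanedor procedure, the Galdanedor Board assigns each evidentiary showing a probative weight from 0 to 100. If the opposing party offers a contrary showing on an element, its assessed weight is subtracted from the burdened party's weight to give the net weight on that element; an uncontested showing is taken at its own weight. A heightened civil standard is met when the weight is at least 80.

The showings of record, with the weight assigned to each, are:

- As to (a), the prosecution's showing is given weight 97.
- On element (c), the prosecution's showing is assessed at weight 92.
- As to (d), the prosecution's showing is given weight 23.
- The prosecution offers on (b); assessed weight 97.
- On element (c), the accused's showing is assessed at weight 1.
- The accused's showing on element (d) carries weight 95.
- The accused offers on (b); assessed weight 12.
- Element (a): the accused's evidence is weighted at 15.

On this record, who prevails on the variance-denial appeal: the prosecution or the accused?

prosecution

At Stage 1 the prosecution must meet a heightened civil standard (weight is at least 80): on (a) the weight is 97 less the opposing 15 gives net 82, which does reach 80, so (a) meets the standard; on (b) the weight is 97 less the opposing 12 gives net 85, which does reach 80, so (b) meets the standard; on (c) the weight is 92 less the opposing 1 gives net 91, ≥ 80, so (c) meets the standard.
  Stage 1 carried; the burden shifts to the accused.
At Stage 2 the accused must meet a heightened civil standard (weight is at least 80): on (d) the weight is 95 less the opposing 23 gives net 72, which does not reach 80, so (d) does not meet the standard.
  Not every element is met, so the accused fails to carry Stage 2.
So the prosecution prevails.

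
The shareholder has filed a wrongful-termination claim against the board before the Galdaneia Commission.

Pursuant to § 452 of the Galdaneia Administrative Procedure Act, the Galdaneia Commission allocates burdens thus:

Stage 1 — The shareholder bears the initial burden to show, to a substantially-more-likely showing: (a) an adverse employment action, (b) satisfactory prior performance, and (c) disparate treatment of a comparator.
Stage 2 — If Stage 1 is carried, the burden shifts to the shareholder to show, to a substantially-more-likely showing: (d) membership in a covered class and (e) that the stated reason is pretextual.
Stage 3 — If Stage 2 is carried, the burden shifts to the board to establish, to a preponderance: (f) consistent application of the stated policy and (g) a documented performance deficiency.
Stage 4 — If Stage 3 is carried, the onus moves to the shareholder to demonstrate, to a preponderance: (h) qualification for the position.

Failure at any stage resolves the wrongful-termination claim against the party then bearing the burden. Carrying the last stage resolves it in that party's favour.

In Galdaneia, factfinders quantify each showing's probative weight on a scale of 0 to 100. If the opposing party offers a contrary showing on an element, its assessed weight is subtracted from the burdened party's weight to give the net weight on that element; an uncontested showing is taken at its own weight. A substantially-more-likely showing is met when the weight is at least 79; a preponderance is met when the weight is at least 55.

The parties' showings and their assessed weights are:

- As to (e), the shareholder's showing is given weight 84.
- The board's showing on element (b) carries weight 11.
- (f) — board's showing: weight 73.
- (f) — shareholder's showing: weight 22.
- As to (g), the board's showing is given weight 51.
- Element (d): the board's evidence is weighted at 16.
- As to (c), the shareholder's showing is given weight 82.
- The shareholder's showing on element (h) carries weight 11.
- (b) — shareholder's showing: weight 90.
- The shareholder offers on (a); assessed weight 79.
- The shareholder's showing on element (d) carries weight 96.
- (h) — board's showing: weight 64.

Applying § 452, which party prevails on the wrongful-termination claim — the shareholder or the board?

shareholder

At Stage 1 the shareholder must meet a substantially-more-likely showing (weight is at least 79): on (a) the weight is 79, which does reach 79, so (a) meets the standard; on (b) the weight is 90 less the opposing 11 gives net 79, which does reach 79, so (b) meets the standard; on (c) the weight is 82, which does reach 79, so (c) meets the standard.
  Stage 1 is satisfied; the shareholder continues to bear the burden.
At Stage 2 the shareholder must meet a substantially-more-likely showing (weight is at least 79): on (d) the weight is 96 less the opposing 16 gives net 80, ≥ 79, so (d) meets the standard; on (e) the weight is 84, ≥ 79, so (e) meets the standard.
  The shareholder carries Stage 2; the board now bears the burden.
At Stage 3 the board must meet a preponderance (weight is at least 55): on (f) the weight is 73 less the opposing 22 gives net 51, which does not reach 55, so (f) does not meet the standard; on (g) the weight is 51, < 55, so (g) does not meet the standard.
  Not every element is met, so the board fails to carry Stage 3.
So the shareholder prevails.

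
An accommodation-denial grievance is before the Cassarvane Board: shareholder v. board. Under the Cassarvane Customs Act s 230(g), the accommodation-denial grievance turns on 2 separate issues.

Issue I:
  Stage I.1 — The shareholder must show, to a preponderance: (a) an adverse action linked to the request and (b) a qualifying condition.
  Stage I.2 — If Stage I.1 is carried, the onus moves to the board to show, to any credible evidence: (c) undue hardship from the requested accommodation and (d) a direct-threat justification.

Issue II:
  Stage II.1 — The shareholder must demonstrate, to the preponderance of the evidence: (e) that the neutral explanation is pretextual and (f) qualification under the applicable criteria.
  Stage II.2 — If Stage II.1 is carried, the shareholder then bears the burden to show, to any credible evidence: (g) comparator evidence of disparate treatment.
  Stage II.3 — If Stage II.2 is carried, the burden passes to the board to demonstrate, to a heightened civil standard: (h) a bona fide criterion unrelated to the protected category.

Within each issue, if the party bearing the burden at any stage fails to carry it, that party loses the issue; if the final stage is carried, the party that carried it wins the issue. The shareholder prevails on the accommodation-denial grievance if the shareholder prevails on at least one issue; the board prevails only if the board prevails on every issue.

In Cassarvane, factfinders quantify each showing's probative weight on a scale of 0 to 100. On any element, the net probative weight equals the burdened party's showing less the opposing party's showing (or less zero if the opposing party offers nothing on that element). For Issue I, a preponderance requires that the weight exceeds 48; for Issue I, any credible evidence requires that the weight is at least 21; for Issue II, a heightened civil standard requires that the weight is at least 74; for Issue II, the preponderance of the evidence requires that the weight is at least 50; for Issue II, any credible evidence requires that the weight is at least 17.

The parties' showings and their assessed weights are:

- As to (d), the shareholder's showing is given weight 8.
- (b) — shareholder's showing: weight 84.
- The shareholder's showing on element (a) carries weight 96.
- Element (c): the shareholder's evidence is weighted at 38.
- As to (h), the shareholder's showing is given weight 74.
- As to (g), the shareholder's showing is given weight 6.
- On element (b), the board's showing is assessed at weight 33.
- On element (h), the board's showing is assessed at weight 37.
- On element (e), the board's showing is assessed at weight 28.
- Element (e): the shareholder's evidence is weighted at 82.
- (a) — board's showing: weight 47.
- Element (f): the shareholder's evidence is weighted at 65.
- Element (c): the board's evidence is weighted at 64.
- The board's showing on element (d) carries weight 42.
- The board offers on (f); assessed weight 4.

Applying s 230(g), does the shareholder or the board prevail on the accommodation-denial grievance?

— Issue I —
At Stage I.1 the shareholder must meet a preponderance (weight exceeds 48): on (a) the weight is 96 less the opposing 47 gives net 49, > 48, so (a) meets the standard; on (b) the weight is 84 less the opposing 33 gives net 51, > 48, so (b) meets the standard.
  Stage I.1 is satisfied; the onus moves to the board.
At Stage I.2 the board must meet any credible evidence (weight is at least 21): on (c) the weight is 64 less the opposing 38 gives net 26, which does reach 21, so (c) meets the standard; on (d) the weight is 42 less the opposing 8 gives net 34, ≥ 21, so (d) meets the standard.
  All elements met at the final stage.
All stages carried — the board prevails on this issue.
— Issue II —
Stage II.1 — burden on shareholder; standard: the preponderance of the evidence (weight is at least 50).
    (e): 82 − 28 = 54 ≥ 50 [met]
    (f): 65 − 4 = 61 ≥ 50 [met]
  All elements met. The shareholder retains the burden for Stage II.2.
Stage II.2 — burden on shareholder; standard: any credible evidence (weight is at least 17).
    (g): 6 < 17 [not met]
  Not every element is met, so the shareholder fails to carry Stage II.2.
The board prevails on this issue.
Per-issue: Issue I → board; Issue II → board. The shareholder must prevail on at least one issue; overall, the board prevails.

board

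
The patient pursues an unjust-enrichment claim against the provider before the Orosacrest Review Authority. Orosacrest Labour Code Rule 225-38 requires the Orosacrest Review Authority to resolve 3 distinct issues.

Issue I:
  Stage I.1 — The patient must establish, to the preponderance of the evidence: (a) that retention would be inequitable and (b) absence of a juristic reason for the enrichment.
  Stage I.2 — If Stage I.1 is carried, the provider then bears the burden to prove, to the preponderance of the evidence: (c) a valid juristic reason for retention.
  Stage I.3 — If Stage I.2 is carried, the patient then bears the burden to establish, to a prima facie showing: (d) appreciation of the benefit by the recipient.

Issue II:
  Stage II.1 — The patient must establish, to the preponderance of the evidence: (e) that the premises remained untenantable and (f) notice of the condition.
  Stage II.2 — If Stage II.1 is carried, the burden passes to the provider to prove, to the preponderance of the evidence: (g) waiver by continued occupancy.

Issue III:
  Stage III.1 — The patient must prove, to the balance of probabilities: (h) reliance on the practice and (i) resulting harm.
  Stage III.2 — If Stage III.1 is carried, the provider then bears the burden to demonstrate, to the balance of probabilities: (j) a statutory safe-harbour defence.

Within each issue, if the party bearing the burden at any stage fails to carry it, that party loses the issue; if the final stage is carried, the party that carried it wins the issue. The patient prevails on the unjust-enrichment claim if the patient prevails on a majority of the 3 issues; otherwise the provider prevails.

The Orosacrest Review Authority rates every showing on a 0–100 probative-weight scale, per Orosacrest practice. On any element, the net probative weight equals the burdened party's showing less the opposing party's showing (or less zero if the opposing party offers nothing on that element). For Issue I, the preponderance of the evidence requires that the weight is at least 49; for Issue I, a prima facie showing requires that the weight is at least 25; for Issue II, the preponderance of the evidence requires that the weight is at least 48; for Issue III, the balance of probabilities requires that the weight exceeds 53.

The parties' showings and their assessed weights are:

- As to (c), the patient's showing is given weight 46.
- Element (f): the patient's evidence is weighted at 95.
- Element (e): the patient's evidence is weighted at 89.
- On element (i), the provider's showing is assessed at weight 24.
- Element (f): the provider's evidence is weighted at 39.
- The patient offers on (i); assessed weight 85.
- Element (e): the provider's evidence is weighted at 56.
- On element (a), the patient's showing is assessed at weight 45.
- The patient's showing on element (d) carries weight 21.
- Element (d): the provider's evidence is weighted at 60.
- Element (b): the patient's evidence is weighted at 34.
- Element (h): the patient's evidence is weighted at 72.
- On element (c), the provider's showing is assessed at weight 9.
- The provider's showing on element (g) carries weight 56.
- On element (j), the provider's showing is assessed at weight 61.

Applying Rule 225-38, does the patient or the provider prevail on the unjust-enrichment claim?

provider

— Issue I —
Stage I.1 (patient, the preponderance of the evidence, weight is at least 49): (a) 45 < 49 — fails; (b) 34 < 49 — fails.
  Not every element is met, so the patient fails to carry Stage I.1.
The provider prevails on this issue.
— Issue II —
At Stage II.1 the patient must meet the preponderance of the evidence (weight is at least 48): on (e) the weight is 89 less the opposing 56 gives net 33, < 48, so (e) does not meet the standard; on (f) the weight is 95 less the opposing 39 gives net 56, which does reach 48, so (f) meets the standard.
  Stage II.1 not carried; the patient fails its burden.
So the provider prevails on this issue.
— Issue III —
Stage III.1 — burden on patient; standard: the balance of probabilities (weight exceeds 53).
    (h): 72 > 53 [met]
    (i): 85 − 24 = 61 > 53 [met]
  Stage III.1 carried; the burden shifts to the provider.
Stage III.2 — burden on provider; standard: the balance of probabilities (weight exceeds 53).
    (j): 61 > 53 [met]
  The provider carries the last stage.
With every stage satisfied, the provider prevails on this issue.
Per-issue: Issue I → provider; Issue II → provider; Issue III → provider. The patient must prevail on a majority of issues; overall, the provider prevails.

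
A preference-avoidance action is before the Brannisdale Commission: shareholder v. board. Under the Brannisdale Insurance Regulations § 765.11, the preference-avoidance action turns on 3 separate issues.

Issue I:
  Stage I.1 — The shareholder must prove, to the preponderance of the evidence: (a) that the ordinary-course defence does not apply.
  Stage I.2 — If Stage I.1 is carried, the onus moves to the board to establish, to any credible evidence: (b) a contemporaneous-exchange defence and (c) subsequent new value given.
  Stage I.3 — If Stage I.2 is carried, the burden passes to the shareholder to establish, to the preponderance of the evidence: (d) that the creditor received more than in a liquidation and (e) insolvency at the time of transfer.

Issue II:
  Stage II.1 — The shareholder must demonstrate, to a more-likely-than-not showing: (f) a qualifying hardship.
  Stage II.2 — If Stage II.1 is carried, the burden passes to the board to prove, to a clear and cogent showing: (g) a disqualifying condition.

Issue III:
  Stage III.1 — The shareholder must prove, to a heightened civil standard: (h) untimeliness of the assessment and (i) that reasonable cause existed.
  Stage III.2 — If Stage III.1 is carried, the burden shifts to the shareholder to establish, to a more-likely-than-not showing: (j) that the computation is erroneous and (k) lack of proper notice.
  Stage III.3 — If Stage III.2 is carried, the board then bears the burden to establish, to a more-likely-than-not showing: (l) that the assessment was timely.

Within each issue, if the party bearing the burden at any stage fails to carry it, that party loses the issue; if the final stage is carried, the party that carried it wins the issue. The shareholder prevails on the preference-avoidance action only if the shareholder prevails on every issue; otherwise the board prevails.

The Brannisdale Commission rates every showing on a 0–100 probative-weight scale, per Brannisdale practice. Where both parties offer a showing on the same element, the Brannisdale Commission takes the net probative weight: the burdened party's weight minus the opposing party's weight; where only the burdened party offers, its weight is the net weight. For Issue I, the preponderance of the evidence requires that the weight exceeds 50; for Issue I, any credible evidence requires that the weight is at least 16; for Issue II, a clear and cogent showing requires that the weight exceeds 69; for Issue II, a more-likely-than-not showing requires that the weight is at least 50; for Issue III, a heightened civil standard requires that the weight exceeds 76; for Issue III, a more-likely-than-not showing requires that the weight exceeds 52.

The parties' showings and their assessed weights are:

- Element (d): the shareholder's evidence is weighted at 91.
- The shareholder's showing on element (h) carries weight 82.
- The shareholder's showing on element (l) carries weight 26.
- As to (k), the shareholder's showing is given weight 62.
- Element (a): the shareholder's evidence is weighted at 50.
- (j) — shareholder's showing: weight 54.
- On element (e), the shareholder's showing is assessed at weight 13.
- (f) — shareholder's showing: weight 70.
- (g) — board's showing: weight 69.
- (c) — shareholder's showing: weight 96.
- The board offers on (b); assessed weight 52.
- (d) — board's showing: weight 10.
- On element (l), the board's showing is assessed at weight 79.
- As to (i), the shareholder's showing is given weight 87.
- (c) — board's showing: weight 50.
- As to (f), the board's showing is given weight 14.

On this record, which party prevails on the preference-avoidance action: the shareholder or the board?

board

— Issue I —
Stage I.1 (shareholder, the preponderance of the evidence, weight exceeds 50): (a) 50 ≤ 50 — fails.
  The shareholder does not carry Stage I.1.
So the board prevails on this issue.
— Issue II —
Stage II.1 (shareholder, a more-likely-than-not showing, weight is at least 50): (f) net 70−14=56 ≥ 50 — meets.
  Stage II.1 is satisfied; the onus moves to the board.
Stage II.2 (board, a clear and cogent showing, weight exceeds 69): (g) 69 ≤ 69 — fails.
  Not every element is met, so the board fails to carry Stage II.2.
The shareholder prevails on this issue.
— Issue III —
Stage III.1 — burden on shareholder; standard: a heightened civil standard (weight exceeds 76).
    (h): 82 > 76 [met]
    (i): 87 > 76 [met]
  All elements met. The shareholder retains the burden for Stage III.2.
Stage III.2 — burden on shareholder; standard: a more-likely-than-not showing (weight exceeds 52).
    (j): 54 > 52 [met]
    (k): 62 > 52 [met]
  Stage III.2 is satisfied; the onus moves to the board.
Stage III.3 — burden on board; standard: a more-likely-than-not showing (weight exceeds 52).
    (l): 79 − 26 = 53 > 52 [met]
  All elements met at the final stage.
Every stage carried; the board prevails on this issue.
Per-issue: Issue I → board; Issue II → shareholder; Issue III → board. The shareholder must prevail on every issue; overall, the board prevails.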